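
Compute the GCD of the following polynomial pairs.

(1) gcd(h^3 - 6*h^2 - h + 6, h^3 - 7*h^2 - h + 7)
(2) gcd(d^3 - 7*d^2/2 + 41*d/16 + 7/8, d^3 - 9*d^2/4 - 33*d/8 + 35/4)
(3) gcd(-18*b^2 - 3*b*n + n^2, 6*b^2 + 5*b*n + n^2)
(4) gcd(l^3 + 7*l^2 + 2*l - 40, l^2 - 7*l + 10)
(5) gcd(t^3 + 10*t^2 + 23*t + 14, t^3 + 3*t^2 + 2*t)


(1) = h^2 - 1
(2) = gcd((d - 2)*(d - 7/4)*(d + 1/4), (d - 5/2)*(d - 7/4)*(d + 2)) = d - 7/4
(3) = 3*b + n
(4) = l - 2
(5) = t^2 + 3*t + 2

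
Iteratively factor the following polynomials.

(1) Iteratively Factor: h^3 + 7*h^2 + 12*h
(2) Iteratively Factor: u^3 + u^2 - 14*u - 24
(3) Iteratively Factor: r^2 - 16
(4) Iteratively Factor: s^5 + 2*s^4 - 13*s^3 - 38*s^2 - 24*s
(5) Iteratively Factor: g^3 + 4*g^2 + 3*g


(1) = (h)*(h^2 + 7*h + 12) = h*(h + 4)*(h + 3)
(2) = (u + 2)*(u^2 - u - 12) = (u + 2)*(u + 3)*(u - 4)
(3) = (r + 4)*(r - 4)
(4) = (s + 2)*(s^4 - 13*s^2 - 12*s) = (s + 2)*(s + 3)*(s^3 - 3*s^2 - 4*s) = s*(s + 2)*(s + 3)*(s^2 - 3*s - 4) = s*(s + 1)*(s + 2)*(s + 3)*(s - 4)
(5) = (g)*(g^2 + 4*g + 3) = g*(g + 3)*(g + 1)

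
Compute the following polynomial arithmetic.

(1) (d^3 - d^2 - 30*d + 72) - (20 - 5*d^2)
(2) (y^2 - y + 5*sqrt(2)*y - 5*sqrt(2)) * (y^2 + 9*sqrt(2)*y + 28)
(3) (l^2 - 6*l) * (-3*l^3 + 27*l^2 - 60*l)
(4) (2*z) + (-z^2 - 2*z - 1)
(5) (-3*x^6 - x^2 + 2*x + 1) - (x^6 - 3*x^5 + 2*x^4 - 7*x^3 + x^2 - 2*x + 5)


(1) = d^3 + 4*d^2 - 30*d + 52
(2) = y^4 - y^3 + 14*sqrt(2)*y^3 - 14*sqrt(2)*y^2 + 118*y^2 - 118*y + 140*sqrt(2)*y - 140*sqrt(2)
(3) = -3*l^5 + 45*l^4 - 222*l^3 + 360*l^2
(4) = -z^2 - 1
(5) = -4*x^6 + 3*x^5 - 2*x^4 + 7*x^3 - 2*x^2 + 4*x - 4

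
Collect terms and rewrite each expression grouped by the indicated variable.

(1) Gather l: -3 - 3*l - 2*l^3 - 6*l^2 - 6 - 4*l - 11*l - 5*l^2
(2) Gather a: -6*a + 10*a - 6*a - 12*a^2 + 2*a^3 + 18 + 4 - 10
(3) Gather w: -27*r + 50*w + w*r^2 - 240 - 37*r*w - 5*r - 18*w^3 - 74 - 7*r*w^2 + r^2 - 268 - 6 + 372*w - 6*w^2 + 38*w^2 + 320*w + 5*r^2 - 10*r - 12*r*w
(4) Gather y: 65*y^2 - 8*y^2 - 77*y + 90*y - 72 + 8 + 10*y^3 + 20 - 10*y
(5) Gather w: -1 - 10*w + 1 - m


(1) = -2*l^3 - 11*l^2 - 18*l - 9
(2) = 2*a^3 - 12*a^2 - 2*a + 12
(3) = 6*r^2 - 42*r - 18*w^3 + w^2*(32 - 7*r) + w*(r^2 - 49*r + 742) - 588
(4) = 10*y^3 + 57*y^2 + 3*y - 44
(5) = -m - 10*w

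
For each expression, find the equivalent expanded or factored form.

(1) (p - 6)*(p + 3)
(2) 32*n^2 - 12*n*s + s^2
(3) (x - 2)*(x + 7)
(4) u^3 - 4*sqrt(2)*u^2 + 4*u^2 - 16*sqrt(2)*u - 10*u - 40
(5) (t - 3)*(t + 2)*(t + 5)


(1) = p^2 - 3*p - 18
(2) = (-8*n + s)*(-4*n + s)
(3) = x^2 + 5*x - 14
(4) = (u + 4)*(u - 5*sqrt(2))*(u + sqrt(2))
(5) = t^3 + 4*t^2 - 11*t - 30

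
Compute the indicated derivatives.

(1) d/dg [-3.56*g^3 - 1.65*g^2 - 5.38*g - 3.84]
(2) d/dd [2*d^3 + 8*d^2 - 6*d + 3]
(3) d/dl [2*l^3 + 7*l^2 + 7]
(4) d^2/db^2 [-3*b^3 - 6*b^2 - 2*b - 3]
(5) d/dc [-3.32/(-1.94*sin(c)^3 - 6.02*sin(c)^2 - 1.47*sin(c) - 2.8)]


(1) = -10.68*g^2 - 3.3*g - 5.38
(2) = 6*d^2 + 16*d - 6
(3) = 2*l*(3*l + 7)
(4) = -18*b - 12
(5) = (-39.9728*sin(c) + 9.6612*cos(2*c) - 14.5416)*cos(c)/(1.94*sin(c)^3 + 6.02*sin(c)^2 + 1.47*sin(c) + 2.8)^2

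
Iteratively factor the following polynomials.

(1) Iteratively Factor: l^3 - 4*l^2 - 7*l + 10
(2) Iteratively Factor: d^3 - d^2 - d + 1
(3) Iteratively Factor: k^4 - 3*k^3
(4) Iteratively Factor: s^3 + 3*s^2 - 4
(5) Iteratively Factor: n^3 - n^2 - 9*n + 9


(1) = (l - 1)*(l^2 - 3*l - 10) = (l - 1)*(l + 2)*(l - 5)
(2) = (d + 1)*(d^2 - 2*d + 1) = (d - 1)*(d + 1)*(d - 1)
(3) = (k - 3)*(k^3) = k*(k - 3)*(k^2) = k^2*(k - 3)*(k)
(4) = (s + 2)*(s^2 + s - 2) = (s + 2)^2*(s - 1)
(5) = (n - 1)*(n^2 - 9) = (n - 1)*(n + 3)*(n - 3)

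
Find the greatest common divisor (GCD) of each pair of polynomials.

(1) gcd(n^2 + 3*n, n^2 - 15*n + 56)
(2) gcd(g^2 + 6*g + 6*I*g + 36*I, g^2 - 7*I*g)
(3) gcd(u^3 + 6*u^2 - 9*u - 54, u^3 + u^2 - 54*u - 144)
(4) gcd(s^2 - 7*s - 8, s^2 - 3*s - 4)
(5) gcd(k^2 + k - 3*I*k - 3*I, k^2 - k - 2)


(1) = gcd(n*(n + 3), (n - 8)*(n - 7)) = 1
(2) = 1
(3) = u^2 + 9*u + 18
(4) = s + 1
(5) = gcd((k + 1)*(k - 3*I), (k - 2)*(k + 1)) = k + 1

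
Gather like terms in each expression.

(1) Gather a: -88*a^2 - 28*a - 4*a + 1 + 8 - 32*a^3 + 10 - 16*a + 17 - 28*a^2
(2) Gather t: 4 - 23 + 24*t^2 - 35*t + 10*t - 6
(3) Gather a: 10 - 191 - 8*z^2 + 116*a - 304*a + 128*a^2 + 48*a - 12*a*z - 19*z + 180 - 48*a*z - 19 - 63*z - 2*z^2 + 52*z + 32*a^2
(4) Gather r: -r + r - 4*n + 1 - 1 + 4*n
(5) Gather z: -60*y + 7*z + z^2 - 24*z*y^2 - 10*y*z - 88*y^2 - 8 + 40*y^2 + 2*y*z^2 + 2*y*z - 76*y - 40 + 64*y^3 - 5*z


(1) = -32*a^3 - 116*a^2 - 48*a + 36
(2) = 24*t^2 - 25*t - 25
(3) = 160*a^2 + a*(-60*z - 140) - 10*z^2 - 30*z - 20
(4) = 0
(5) = 64*y^3 - 48*y^2 - 136*y + z^2*(2*y + 1) + z*(-24*y^2 - 8*y + 2) - 48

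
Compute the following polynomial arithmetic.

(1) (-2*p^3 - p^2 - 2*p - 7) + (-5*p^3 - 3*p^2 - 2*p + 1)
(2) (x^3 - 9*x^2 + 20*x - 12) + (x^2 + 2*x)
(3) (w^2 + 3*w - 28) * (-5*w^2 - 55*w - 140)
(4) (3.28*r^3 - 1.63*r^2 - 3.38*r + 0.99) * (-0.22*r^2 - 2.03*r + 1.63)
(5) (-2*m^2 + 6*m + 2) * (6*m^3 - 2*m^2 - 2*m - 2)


(1) = -7*p^3 - 4*p^2 - 4*p - 6
(2) = x^3 - 8*x^2 + 22*x - 12
(3) = -5*w^4 - 70*w^3 - 165*w^2 + 1120*w + 3920
(4) = -0.7216*r^5 - 6.2998*r^4 + 9.3989*r^3 + 3.9867*r^2 - 7.5191*r + 1.6137
(5) = -12*m^5 + 40*m^4 + 4*m^3 - 12*m^2 - 16*m - 4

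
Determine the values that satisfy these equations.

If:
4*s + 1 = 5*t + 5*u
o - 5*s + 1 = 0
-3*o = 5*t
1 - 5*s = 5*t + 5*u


Then:
o = -1
s = 0
t = 3/5
u = -2/5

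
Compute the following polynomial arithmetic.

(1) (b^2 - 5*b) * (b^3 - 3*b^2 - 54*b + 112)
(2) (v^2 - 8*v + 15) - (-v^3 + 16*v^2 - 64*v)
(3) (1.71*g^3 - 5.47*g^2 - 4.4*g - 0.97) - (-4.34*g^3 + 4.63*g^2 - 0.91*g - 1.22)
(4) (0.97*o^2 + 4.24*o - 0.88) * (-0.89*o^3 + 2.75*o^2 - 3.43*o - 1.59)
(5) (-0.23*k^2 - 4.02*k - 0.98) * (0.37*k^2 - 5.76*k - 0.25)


(1) = b^5 - 8*b^4 - 39*b^3 + 382*b^2 - 560*b
(2) = v^3 - 15*v^2 + 56*v + 15
(3) = 6.05*g^3 - 10.1*g^2 - 3.49*g + 0.25
(4) = -0.8633*o^5 - 1.1061*o^4 + 9.1161*o^3 - 18.5055*o^2 - 3.7232*o + 1.3992
(5) = -0.0851*k^4 - 0.1626*k^3 + 22.8501*k^2 + 6.6498*k + 0.245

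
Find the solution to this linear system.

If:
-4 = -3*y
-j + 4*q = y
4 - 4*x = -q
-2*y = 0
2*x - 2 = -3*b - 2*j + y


Then:
No Solution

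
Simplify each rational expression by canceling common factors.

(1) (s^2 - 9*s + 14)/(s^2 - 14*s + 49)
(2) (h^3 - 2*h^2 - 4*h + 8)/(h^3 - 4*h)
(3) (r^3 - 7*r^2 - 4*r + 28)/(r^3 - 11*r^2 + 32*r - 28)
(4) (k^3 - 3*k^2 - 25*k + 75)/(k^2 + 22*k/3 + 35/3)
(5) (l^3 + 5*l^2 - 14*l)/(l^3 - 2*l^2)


(1) = (s - 2)/(s - 7)
(2) = (h - 2)/h
(3) = (r + 2)/(r - 2)
(4) = (3*k^2 - 24*k + 45)/(3*k + 7)
(5) = (l + 7)/l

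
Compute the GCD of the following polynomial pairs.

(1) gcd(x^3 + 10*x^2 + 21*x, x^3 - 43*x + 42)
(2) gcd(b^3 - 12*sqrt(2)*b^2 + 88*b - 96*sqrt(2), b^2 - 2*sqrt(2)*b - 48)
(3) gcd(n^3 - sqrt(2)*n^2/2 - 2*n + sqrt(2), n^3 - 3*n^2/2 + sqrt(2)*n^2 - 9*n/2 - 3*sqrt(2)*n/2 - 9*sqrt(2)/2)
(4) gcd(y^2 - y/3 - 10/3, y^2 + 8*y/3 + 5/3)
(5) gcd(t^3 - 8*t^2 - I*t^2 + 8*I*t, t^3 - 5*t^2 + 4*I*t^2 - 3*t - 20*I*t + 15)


(1) = x + 7
(2) = b - 6*sqrt(2)
(3) = gcd((n - sqrt(2))*(n - sqrt(2)/2)*(n + sqrt(2)), (n - 3)*(n + 3/2)*(n + sqrt(2))) = n + sqrt(2)
(4) = gcd((y - 2)*(y + 5/3), (y + 1)*(y + 5/3)) = y + 5/3
(5) = 1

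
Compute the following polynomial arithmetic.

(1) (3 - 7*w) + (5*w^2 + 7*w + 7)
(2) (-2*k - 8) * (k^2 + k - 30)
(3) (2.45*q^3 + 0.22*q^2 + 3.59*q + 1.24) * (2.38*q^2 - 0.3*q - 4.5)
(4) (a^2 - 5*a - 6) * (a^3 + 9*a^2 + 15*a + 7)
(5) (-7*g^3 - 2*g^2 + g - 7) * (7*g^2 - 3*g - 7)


(1) = 5*w^2 + 10
(2) = -2*k^3 - 10*k^2 + 52*k + 240
(3) = 5.831*q^5 - 0.2114*q^4 - 2.5468*q^3 + 0.8842*q^2 - 16.527*q - 5.58
(4) = a^5 + 4*a^4 - 36*a^3 - 122*a^2 - 125*a - 42
(5) = -49*g^5 + 7*g^4 + 62*g^3 - 38*g^2 + 14*g + 49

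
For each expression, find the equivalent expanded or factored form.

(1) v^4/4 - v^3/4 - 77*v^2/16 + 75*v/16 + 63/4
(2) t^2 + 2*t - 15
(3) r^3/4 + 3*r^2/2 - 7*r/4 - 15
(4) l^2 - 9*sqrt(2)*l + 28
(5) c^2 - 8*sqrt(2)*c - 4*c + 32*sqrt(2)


(1) = (v/4 + 1)*(v - 7/2)*(v - 3)*(v + 3/2)
(2) = (t - 3)*(t + 5)
(3) = (r/4 + 1)*(r - 3)*(r + 5)
(4) = (l - 7*sqrt(2))*(l - 2*sqrt(2))
(5) = (c - 4)*(c - 8*sqrt(2))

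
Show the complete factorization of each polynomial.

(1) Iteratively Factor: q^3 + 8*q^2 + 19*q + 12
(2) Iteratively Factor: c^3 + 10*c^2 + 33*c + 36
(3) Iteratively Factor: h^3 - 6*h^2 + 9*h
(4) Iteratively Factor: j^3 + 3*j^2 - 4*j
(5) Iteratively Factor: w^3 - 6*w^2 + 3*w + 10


(1) = (q + 4)*(q^2 + 4*q + 3) = (q + 3)*(q + 4)*(q + 1)
(2) = (c + 3)*(c^2 + 7*c + 12) = (c + 3)^2*(c + 4)
(3) = (h - 3)*(h^2 - 3*h) = h*(h - 3)*(h - 3)
(4) = (j - 1)*(j^2 + 4*j) = (j - 1)*(j + 4)*(j)
(5) = (w - 2)*(w^2 - 4*w - 5) = (w - 5)*(w - 2)*(w + 1)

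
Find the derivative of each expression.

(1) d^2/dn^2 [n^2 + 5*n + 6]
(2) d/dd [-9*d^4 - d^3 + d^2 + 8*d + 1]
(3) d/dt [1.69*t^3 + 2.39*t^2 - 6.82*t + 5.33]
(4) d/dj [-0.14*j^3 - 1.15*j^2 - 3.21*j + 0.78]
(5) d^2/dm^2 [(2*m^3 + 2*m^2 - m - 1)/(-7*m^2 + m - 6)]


(1) = 2
(2) = -36*d^3 - 3*d^2 + 2*d + 8
(3) = 5.07*t^2 + 4.78*t - 6.82
(4) = -0.42*j^2 - 2.3*j - 3.21
(5) = 2*(117*m^3 + 435*m^2 - 363*m - 107)/(343*m^6 - 147*m^5 + 903*m^4 - 253*m^3 + 774*m^2 - 108*m + 216)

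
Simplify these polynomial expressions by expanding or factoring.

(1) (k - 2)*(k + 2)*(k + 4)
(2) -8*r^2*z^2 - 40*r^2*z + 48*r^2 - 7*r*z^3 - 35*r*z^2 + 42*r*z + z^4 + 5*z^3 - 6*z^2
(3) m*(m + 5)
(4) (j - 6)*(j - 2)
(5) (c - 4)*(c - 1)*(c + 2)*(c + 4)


(1) = k^3 + 4*k^2 - 4*k - 16
(2) = (-8*r + z)*(r + z)*(z - 1)*(z + 6)
(3) = m^2 + 5*m
(4) = j^2 - 8*j + 12
(5) = c^4 + c^3 - 18*c^2 - 16*c + 32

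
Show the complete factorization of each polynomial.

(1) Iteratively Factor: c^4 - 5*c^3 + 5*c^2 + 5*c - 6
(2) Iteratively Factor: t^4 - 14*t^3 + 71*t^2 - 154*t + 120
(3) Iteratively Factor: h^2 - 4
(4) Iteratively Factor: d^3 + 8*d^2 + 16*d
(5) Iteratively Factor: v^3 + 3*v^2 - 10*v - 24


(1) = (c - 3)*(c^3 - 2*c^2 - c + 2) = (c - 3)*(c - 2)*(c^2 - 1) = (c - 3)*(c - 2)*(c + 1)*(c - 1)
(2) = (t - 5)*(t^3 - 9*t^2 + 26*t - 24) = (t - 5)*(t - 2)*(t^2 - 7*t + 12) = (t - 5)*(t - 3)*(t - 2)*(t - 4)
(3) = (h - 2)*(h + 2)
(4) = (d)*(d^2 + 8*d + 16) = d*(d + 4)*(d + 4)
(5) = (v - 3)*(v^2 + 6*v + 8) = (v - 3)*(v + 4)*(v + 2)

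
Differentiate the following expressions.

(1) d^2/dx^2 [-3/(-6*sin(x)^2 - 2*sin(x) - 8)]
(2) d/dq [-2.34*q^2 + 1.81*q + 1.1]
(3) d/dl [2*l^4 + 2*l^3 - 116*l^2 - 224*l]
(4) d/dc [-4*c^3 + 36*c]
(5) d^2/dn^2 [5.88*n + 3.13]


(1) = 3*(-36*sin(x)^4 - 9*sin(x)^3 + 101*sin(x)^2 + 22*sin(x) - 22)/(2*(3*sin(x)^2 + sin(x) + 4)^3)
(2) = 1.81 - 4.68*q
(3) = 8*l^3 + 6*l^2 - 232*l - 224
(4) = 36 - 12*c^2
(5) = 0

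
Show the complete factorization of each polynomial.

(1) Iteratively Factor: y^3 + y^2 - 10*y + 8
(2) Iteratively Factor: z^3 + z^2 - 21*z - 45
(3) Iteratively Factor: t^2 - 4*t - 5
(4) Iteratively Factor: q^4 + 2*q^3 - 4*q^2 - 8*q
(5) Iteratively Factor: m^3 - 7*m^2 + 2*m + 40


(1) = (y - 1)*(y^2 + 2*y - 8) = (y - 2)*(y - 1)*(y + 4)
(2) = (z - 5)*(z^2 + 6*z + 9) = (z - 5)*(z + 3)*(z + 3)
(3) = (t - 5)*(t + 1)
(4) = (q - 2)*(q^3 + 4*q^2 + 4*q) = (q - 2)*(q + 2)*(q^2 + 2*q) = (q - 2)*(q + 2)^2*(q)
(5) = (m + 2)*(m^2 - 9*m + 20) = (m - 4)*(m + 2)*(m - 5)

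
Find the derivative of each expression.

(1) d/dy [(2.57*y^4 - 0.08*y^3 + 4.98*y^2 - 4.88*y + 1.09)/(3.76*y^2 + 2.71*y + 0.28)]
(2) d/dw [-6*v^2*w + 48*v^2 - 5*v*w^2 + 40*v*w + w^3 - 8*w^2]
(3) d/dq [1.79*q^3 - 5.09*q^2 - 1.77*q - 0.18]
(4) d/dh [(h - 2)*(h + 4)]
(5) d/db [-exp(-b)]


(1) = (19.3264*y^5 + 20.5933*y^4 + 2.4448*y^3 + 31.7774*y^2 - 5.408*y - 4.3203)/(14.1376*y^4 + 20.3792*y^3 + 9.4497*y^2 + 1.5176*y + 0.0784)
(2) = -6*v^2 - 10*v*w + 40*v + 3*w^2 - 16*w
(3) = 5.37*q^2 - 10.18*q - 1.77
(4) = 2*h + 2
(5) = exp(-b)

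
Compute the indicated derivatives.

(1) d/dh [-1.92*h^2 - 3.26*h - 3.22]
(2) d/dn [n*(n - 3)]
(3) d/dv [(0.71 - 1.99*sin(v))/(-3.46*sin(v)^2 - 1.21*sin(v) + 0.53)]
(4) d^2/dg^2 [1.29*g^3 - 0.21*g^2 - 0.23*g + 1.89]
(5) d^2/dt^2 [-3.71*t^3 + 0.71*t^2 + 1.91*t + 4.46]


(1) = -3.84*h - 3.26
(2) = 2*n - 3
(3) = (-6.8854*sin(v)^2 + 4.9132*sin(v) - 0.1956)*cos(v)/(11.9716*sin(v)^4 + 8.3732*sin(v)^3 - 2.2035*sin(v)^2 - 1.2826*sin(v) + 0.2809)
(4) = 7.74*g - 0.42
(5) = 1.42 - 22.26*t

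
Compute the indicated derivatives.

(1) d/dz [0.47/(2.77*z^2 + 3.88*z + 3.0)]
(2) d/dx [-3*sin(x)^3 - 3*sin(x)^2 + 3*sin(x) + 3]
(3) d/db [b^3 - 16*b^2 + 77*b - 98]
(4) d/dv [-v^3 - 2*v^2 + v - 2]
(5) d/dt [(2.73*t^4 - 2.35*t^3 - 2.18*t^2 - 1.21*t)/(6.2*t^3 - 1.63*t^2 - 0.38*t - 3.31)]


(1) = (-2.6038*z - 1.8236)/(2.77*z^2 + 3.88*z + 3.0)^2
(2) = 3*(-3*sin(x)^2 - 2*sin(x) + 1)*cos(x)
(3) = 3*b^2 - 32*b + 77
(4) = -3*v^2 - 4*v + 1
(5) = (16.926*t^6 - 8.8998*t^5 + 14.2343*t^4 - 19.3552*t^3 + 22.1916*t^2 + 14.4316*t + 4.0051)/(38.44*t^6 - 20.212*t^5 - 2.0551*t^4 - 39.8052*t^3 + 10.935*t^2 + 2.5156*t + 10.9561)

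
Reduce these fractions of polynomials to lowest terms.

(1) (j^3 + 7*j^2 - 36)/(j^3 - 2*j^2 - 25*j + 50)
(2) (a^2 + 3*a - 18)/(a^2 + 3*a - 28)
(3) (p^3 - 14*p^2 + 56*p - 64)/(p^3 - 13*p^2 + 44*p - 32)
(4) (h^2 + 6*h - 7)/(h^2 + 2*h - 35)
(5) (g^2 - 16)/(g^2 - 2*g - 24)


(1) = (j^2 + 9*j + 18)/(j^2 - 25)
(2) = (a^2 + 3*a - 18)/(a^2 + 3*a - 28)
(3) = (p - 2)/(p - 1)
(4) = (h - 1)/(h - 5)
(5) = (g - 4)/(g - 6)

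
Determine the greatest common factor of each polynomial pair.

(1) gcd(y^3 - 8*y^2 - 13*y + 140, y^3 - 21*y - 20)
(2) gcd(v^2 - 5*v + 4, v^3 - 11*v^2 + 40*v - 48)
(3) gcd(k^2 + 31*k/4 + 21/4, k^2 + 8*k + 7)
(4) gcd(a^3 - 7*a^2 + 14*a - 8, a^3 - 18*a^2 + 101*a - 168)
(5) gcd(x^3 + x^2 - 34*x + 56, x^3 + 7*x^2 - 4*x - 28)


(1) = y^2 - y - 20
(2) = v - 4
(3) = k + 7
(4) = gcd((a - 4)*(a - 2)*(a - 1), (a - 8)*(a - 7)*(a - 3)) = 1
(5) = gcd((x - 4)*(x - 2)*(x + 7), (x - 2)*(x + 2)*(x + 7)) = x^2 + 5*x - 14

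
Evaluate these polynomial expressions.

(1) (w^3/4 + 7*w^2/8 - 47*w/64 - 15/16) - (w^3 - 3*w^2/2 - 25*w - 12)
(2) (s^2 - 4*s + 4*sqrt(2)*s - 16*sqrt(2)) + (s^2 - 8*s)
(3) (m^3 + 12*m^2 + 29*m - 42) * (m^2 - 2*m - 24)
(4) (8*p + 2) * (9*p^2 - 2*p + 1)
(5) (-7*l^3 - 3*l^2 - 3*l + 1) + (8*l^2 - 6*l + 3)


(1) = -3*w^3/4 + 19*w^2/8 + 1553*w/64 + 177/16
(2) = 2*s^2 - 12*s + 4*sqrt(2)*s - 16*sqrt(2)
(3) = m^5 + 10*m^4 - 19*m^3 - 388*m^2 - 612*m + 1008
(4) = 72*p^3 + 2*p^2 + 4*p + 2
(5) = -7*l^3 + 5*l^2 - 9*l + 4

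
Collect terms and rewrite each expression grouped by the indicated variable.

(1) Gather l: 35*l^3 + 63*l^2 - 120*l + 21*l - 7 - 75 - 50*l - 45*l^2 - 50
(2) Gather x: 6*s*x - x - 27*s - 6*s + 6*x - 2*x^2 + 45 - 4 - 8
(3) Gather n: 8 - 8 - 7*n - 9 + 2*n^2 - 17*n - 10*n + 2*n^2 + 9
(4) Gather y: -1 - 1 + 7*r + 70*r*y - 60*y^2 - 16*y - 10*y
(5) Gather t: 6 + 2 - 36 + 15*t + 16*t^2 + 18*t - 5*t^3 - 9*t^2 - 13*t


(1) = 35*l^3 + 18*l^2 - 149*l - 132
(2) = -33*s - 2*x^2 + x*(6*s + 5) + 33
(3) = 4*n^2 - 34*n
(4) = 7*r - 60*y^2 + y*(70*r - 26) - 2
(5) = -5*t^3 + 7*t^2 + 20*t - 28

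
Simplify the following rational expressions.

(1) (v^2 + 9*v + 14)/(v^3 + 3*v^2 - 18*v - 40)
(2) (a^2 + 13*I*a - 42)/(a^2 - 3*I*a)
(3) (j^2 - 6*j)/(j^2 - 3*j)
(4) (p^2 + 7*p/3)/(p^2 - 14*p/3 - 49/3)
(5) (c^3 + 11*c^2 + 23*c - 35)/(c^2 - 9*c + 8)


(1) = (v + 7)/(v^2 + v - 20)
(2) = (a^2 + 13*I*a - 42)/(a^2 - 3*I*a)
(3) = (j - 6)/(j - 3)
(4) = p/(p - 7)
(5) = (c^2 + 12*c + 35)/(c - 8)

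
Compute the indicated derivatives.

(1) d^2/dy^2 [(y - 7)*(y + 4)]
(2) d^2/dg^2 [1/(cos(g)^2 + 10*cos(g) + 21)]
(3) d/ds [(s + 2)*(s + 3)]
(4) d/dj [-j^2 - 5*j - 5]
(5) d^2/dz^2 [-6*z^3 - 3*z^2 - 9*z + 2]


(1) = 2
(2) = (-8*sin(g)^4 + 36*sin(g)^2 + 495*cos(g) - 15*cos(3*g) + 288)/(2*(cos(g) + 3)^3*(cos(g) + 7)^3)
(3) = 2*s + 5
(4) = -2*j - 5
(5) = -36*z - 6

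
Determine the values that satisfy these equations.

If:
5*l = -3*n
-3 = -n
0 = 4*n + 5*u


Then:
l = -9/5
n = 3
u = -12/5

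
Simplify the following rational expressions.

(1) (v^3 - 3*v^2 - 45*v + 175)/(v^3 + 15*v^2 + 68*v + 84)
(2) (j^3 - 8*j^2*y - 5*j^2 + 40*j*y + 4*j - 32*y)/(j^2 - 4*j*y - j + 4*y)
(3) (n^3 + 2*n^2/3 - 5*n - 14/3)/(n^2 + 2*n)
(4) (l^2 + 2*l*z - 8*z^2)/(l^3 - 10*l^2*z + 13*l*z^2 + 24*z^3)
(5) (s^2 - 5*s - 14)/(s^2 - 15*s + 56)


(1) = (v^2 - 10*v + 25)/(v^2 + 8*v + 12)
(2) = (-j^2 + 8*j*y + 4*j - 32*y)/(-j + 4*y)
(3) = (3*n^2 - 4*n - 7)/(3*n)
(4) = (l^2 + 2*l*z - 8*z^2)/(l^3 - 10*l^2*z + 13*l*z^2 + 24*z^3)
(5) = (s + 2)/(s - 8)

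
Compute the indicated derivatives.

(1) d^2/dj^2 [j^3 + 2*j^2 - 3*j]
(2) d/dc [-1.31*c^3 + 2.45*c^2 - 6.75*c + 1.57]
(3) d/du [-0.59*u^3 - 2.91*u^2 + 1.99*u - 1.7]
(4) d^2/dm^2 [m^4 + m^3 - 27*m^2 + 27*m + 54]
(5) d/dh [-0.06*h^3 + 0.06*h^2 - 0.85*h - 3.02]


(1) = 6*j + 4
(2) = -3.93*c^2 + 4.9*c - 6.75
(3) = -1.77*u^2 - 5.82*u + 1.99
(4) = 12*m^2 + 6*m - 54
(5) = -0.18*h^2 + 0.12*h - 0.85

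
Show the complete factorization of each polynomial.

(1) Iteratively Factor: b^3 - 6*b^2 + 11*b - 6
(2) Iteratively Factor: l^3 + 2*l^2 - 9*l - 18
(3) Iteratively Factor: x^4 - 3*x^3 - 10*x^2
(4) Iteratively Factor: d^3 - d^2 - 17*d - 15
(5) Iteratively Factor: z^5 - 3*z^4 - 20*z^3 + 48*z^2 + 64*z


(1) = (b - 3)*(b^2 - 3*b + 2) = (b - 3)*(b - 2)*(b - 1)
(2) = (l - 3)*(l^2 + 5*l + 6) = (l - 3)*(l + 2)*(l + 3)
(3) = (x)*(x^3 - 3*x^2 - 10*x) = x^2*(x^2 - 3*x - 10) = x^2*(x + 2)*(x - 5)
(4) = (d + 3)*(d^2 - 4*d - 5) = (d + 1)*(d + 3)*(d - 5)
(5) = (z + 1)*(z^4 - 4*z^3 - 16*z^2 + 64*z) = (z + 1)*(z + 4)*(z^3 - 8*z^2 + 16*z) = z*(z + 1)*(z + 4)*(z^2 - 8*z + 16) = z*(z - 4)*(z + 1)*(z + 4)*(z - 4)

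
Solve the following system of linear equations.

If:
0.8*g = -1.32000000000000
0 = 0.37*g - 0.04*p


Then:
g = -1.65
p = -15.26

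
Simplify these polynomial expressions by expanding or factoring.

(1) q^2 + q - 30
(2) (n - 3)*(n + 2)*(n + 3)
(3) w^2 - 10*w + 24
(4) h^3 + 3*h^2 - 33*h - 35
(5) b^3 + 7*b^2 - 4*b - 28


(1) = (q - 5)*(q + 6)
(2) = n^3 + 2*n^2 - 9*n - 18
(3) = (w - 6)*(w - 4)
(4) = (h - 5)*(h + 1)*(h + 7)
(5) = (b - 2)*(b + 2)*(b + 7)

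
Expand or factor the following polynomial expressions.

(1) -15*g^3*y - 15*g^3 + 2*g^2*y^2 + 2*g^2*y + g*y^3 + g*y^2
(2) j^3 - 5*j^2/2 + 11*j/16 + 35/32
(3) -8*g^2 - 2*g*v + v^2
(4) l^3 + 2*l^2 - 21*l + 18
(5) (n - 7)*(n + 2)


(1) = (-3*g + y)*(5*g + y)*(g*y + g)
(2) = (j - 7/4)*(j - 5/4)*(j + 1/2)
(3) = (-4*g + v)*(2*g + v)
(4) = (l - 3)*(l - 1)*(l + 6)
(5) = n^2 - 5*n - 14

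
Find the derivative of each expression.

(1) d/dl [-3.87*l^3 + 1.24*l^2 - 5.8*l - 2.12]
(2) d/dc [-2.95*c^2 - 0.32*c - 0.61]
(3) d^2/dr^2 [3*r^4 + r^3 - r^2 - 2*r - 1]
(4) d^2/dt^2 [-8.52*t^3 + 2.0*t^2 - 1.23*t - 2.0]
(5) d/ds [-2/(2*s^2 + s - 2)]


(1) = -11.61*l^2 + 2.48*l - 5.8
(2) = -5.9*c - 0.32
(3) = 36*r^2 + 6*r - 2
(4) = 4.0 - 51.12*t
(5) = 2*(4*s + 1)/(2*s^2 + s - 2)^2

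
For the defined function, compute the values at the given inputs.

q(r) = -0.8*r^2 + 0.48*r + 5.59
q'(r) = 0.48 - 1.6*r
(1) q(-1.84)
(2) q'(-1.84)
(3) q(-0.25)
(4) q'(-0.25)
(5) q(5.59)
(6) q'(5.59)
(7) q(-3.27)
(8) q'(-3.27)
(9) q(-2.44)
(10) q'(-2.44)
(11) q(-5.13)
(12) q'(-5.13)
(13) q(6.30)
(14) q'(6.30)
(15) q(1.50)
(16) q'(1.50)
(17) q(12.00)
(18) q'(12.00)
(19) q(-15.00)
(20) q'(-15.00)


(1) = 2.00
(2) = 3.42
(3) = 5.42
(4) = 0.88
(5) = -16.73
(6) = -8.46
(7) = -4.53
(8) = 5.71
(9) = -0.34
(10) = 4.38
(11) = -17.93
(12) = 8.69
(13) = -23.14
(14) = -9.60
(15) = 4.51
(16) = -1.92
(17) = -103.85
(18) = -18.72
(19) = -181.61
(20) = 24.48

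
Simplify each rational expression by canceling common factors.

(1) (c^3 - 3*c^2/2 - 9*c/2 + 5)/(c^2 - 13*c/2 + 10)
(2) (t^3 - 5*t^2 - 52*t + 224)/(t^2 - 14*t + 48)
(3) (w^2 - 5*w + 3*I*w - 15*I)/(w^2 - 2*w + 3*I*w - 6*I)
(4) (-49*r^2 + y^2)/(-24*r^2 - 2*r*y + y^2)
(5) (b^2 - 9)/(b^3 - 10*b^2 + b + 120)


(1) = (c^2 + c - 2)/(c - 4)
(2) = (t^2 + 3*t - 28)/(t - 6)
(3) = (w - 5)/(w - 2)
(4) = (-49*r^2 + y^2)/(-24*r^2 - 2*r*y + y^2)
(5) = (b - 3)/(b^2 - 13*b + 40)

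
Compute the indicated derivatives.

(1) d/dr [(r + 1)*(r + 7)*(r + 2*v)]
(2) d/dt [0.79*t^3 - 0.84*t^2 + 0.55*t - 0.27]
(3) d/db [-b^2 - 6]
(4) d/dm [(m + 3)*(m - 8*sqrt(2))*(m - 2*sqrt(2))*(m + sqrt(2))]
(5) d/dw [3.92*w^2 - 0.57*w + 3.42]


(1) = 3*r^2 + 4*r*v + 16*r + 16*v + 7
(2) = 2.37*t^2 - 1.68*t + 0.55
(3) = -2*b
(4) = 4*m^3 - 27*sqrt(2)*m^2 + 9*m^2 - 54*sqrt(2)*m + 24*m + 36 + 32*sqrt(2)
(5) = 7.84*w - 0.57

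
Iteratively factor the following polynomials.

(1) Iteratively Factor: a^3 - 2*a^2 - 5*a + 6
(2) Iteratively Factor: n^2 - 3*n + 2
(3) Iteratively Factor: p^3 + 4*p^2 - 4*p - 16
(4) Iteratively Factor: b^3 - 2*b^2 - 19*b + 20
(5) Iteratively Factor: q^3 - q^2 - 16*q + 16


(1) = (a - 3)*(a^2 + a - 2) = (a - 3)*(a + 2)*(a - 1)
(2) = (n - 2)*(n - 1)
(3) = (p + 2)*(p^2 + 2*p - 8) = (p - 2)*(p + 2)*(p + 4)
(4) = (b + 4)*(b^2 - 6*b + 5) = (b - 1)*(b + 4)*(b - 5)
(5) = (q - 4)*(q^2 + 3*q - 4) = (q - 4)*(q - 1)*(q + 4)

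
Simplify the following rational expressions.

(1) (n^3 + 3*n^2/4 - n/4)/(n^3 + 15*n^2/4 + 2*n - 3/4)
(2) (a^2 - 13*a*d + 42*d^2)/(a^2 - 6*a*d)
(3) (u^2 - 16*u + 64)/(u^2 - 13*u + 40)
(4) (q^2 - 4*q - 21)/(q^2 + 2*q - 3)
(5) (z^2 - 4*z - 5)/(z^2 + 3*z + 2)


(1) = n/(n + 3)
(2) = (a - 7*d)/a
(3) = (u - 8)/(u - 5)
(4) = (q - 7)/(q - 1)
(5) = (z - 5)/(z + 2)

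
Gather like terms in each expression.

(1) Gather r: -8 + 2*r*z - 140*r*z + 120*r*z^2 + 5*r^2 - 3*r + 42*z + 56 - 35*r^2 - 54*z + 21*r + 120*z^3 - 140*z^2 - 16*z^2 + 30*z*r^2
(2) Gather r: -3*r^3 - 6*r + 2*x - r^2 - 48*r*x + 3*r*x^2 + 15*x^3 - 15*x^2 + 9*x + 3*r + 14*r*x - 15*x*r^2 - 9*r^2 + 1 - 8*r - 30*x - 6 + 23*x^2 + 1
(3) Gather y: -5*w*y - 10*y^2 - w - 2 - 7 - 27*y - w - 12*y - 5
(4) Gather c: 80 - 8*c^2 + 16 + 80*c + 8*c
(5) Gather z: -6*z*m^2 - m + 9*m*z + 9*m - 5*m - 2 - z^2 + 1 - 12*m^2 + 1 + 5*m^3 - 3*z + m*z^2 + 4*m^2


(1) = r^2*(30*z - 30) + r*(120*z^2 - 138*z + 18) + 120*z^3 - 156*z^2 - 12*z + 48
(2) = -3*r^3 + r^2*(-15*x - 10) + r*(3*x^2 - 34*x - 11) + 15*x^3 + 8*x^2 - 19*x - 4
(3) = -2*w - 10*y^2 + y*(-5*w - 39) - 14
(4) = -8*c^2 + 88*c + 96
(5) = 5*m^3 - 8*m^2 + 3*m + z^2*(m - 1) + z*(-6*m^2 + 9*m - 3)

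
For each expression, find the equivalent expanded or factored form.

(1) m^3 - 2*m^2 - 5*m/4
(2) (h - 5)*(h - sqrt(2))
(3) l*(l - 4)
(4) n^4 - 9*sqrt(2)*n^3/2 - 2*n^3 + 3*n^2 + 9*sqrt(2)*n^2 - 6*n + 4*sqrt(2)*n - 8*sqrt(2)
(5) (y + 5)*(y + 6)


(1) = m*(m - 5/2)*(m + 1/2)
(2) = h^2 - 5*h - sqrt(2)*h + 5*sqrt(2)
(3) = l^2 - 4*l
(4) = (n - 2)*(n - 4*sqrt(2))*(n - sqrt(2))*(n + sqrt(2)/2)
(5) = y^2 + 11*y + 30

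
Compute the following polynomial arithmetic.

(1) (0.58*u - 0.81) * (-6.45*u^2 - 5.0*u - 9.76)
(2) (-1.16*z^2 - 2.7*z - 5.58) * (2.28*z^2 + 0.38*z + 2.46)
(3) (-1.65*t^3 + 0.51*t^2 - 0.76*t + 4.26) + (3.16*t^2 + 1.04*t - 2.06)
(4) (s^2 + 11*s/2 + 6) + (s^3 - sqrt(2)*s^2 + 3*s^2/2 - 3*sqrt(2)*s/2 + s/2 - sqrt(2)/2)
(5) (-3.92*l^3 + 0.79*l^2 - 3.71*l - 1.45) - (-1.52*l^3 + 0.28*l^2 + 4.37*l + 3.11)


(1) = -3.741*u^3 + 2.3245*u^2 - 1.6108*u + 7.9056
(2) = -2.6448*z^4 - 6.5968*z^3 - 16.602*z^2 - 8.7624*z - 13.7268
(3) = -1.65*t^3 + 3.67*t^2 + 0.28*t + 2.2
(4) = s^3 - sqrt(2)*s^2 + 5*s^2/2 - 3*sqrt(2)*s/2 + 6*s - sqrt(2)/2 + 6
(5) = -2.4*l^3 + 0.51*l^2 - 8.08*l - 4.56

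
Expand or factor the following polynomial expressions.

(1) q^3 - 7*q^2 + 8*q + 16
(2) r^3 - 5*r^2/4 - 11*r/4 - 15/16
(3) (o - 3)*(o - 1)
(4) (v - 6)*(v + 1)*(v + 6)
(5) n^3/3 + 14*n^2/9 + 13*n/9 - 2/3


(1) = (q - 4)^2*(q + 1)
(2) = (r - 5/2)*(r + 1/2)*(r + 3/4)
(3) = o^2 - 4*o + 3
(4) = v^3 + v^2 - 36*v - 36
(5) = (n/3 + 1)*(n - 1/3)*(n + 2)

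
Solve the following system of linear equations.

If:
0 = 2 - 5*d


Then:
d = 2/5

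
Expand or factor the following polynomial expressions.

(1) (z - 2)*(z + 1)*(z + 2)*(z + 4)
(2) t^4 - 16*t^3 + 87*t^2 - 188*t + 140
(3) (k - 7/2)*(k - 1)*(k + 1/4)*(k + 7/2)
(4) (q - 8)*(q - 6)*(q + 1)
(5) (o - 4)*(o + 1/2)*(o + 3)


(1) = z^4 + 5*z^3 - 20*z - 16
(2) = (t - 7)*(t - 5)*(t - 2)^2
(3) = k^4 - 3*k^3/4 - 25*k^2/2 + 147*k/16 + 49/16
(4) = q^3 - 13*q^2 + 34*q + 48
(5) = o^3 - o^2/2 - 25*o/2 - 6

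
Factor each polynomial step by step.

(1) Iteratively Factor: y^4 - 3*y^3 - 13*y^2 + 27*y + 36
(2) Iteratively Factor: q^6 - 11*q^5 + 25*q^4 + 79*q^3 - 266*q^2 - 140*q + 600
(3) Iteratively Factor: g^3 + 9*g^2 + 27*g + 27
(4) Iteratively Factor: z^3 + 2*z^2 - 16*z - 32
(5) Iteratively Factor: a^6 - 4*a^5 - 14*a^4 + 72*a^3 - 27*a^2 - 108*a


(1) = (y + 1)*(y^3 - 4*y^2 - 9*y + 36) = (y - 3)*(y + 1)*(y^2 - y - 12) = (y - 3)*(y + 1)*(y + 3)*(y - 4)
(2) = (q - 5)*(q^5 - 6*q^4 - 5*q^3 + 54*q^2 + 4*q - 120) = (q - 5)*(q - 2)*(q^4 - 4*q^3 - 13*q^2 + 28*q + 60) = (q - 5)^2*(q - 2)*(q^3 + q^2 - 8*q - 12) = (q - 5)^2*(q - 3)*(q - 2)*(q^2 + 4*q + 4) = (q - 5)^2*(q - 3)*(q - 2)*(q + 2)*(q + 2)
(3) = (g + 3)*(g^2 + 6*g + 9) = (g + 3)^2*(g + 3)
(4) = (z + 4)*(z^2 - 2*z - 8) = (z - 4)*(z + 4)*(z + 2)
(5) = (a - 3)*(a^5 - a^4 - 17*a^3 + 21*a^2 + 36*a) = (a - 3)*(a + 4)*(a^4 - 5*a^3 + 3*a^2 + 9*a) = (a - 3)*(a + 1)*(a + 4)*(a^3 - 6*a^2 + 9*a) = (a - 3)^2*(a + 1)*(a + 4)*(a^2 - 3*a) = (a - 3)^3*(a + 1)*(a + 4)*(a)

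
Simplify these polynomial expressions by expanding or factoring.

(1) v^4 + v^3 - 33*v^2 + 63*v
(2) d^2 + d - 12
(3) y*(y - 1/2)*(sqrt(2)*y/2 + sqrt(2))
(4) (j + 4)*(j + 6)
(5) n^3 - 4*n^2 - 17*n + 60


(1) = v*(v - 3)^2*(v + 7)
(2) = (d - 3)*(d + 4)
(3) = sqrt(2)*y^3/2 + 3*sqrt(2)*y^2/4 - sqrt(2)*y/2
(4) = j^2 + 10*j + 24
(5) = (n - 5)*(n - 3)*(n + 4)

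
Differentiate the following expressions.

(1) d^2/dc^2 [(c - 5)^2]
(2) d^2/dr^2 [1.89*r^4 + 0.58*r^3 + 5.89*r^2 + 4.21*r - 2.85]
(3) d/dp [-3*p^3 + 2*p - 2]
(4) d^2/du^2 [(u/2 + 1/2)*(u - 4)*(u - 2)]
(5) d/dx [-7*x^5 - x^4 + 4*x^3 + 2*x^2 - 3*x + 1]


(1) = 2
(2) = 22.68*r^2 + 3.48*r + 11.78
(3) = 2 - 9*p^2
(4) = 3*u - 5
(5) = -35*x^4 - 4*x^3 + 12*x^2 + 4*x - 3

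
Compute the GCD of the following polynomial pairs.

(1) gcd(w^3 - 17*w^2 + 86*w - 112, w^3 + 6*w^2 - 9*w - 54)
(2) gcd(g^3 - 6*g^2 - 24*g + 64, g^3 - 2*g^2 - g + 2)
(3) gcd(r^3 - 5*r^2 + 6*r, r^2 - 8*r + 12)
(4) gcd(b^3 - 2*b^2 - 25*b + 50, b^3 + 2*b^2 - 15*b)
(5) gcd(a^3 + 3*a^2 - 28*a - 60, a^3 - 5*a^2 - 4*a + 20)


(1) = 1
(2) = gcd((g - 8)*(g - 2)*(g + 4), (g - 2)*(g - 1)*(g + 1)) = g - 2
(3) = r - 2
(4) = gcd((b - 5)*(b - 2)*(b + 5), b*(b - 3)*(b + 5)) = b + 5
(5) = gcd((a - 5)*(a + 2)*(a + 6), (a - 5)*(a - 2)*(a + 2)) = a^2 - 3*a - 10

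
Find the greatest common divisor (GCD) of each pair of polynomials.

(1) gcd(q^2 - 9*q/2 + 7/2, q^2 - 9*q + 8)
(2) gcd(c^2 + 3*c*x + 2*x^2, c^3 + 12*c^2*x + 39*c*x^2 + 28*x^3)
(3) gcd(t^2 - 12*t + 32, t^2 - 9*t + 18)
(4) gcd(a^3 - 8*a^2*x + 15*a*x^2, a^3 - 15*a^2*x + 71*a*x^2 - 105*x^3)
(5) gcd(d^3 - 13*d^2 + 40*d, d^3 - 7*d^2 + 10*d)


(1) = q - 1
(2) = c + x
(3) = 1
(4) = a^2 - 8*a*x + 15*x^2
(5) = gcd(d*(d - 8)*(d - 5), d*(d - 5)*(d - 2)) = d^2 - 5*d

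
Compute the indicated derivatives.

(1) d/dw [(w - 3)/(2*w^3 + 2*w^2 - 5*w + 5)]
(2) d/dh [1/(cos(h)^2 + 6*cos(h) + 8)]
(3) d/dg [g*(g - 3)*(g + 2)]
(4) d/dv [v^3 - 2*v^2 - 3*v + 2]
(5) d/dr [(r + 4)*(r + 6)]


(1) = 2*(-2*w^3 + 8*w^2 + 6*w - 5)/(4*w^6 + 8*w^5 - 16*w^4 + 45*w^2 - 50*w + 25)
(2) = 2*(cos(h) + 3)*sin(h)/(cos(h)^2 + 6*cos(h) + 8)^2
(3) = 3*g^2 - 2*g - 6
(4) = 3*v^2 - 4*v - 3
(5) = 2*r + 10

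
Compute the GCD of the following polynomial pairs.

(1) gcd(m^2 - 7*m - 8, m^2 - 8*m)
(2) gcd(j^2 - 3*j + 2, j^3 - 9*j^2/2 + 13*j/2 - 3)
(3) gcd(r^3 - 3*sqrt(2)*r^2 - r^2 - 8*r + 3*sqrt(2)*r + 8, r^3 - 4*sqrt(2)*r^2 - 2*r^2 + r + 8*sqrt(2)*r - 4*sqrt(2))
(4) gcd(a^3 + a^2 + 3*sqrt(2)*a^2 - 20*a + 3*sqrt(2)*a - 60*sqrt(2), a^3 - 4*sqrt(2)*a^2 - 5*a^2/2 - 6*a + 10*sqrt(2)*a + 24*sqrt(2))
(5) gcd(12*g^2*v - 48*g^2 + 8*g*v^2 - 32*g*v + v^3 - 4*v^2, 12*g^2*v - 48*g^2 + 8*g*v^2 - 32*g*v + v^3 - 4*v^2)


(1) = gcd((m - 8)*(m + 1), m*(m - 8)) = m - 8
(2) = gcd((j - 2)*(j - 1), (j - 2)*(j - 3/2)*(j - 1)) = j^2 - 3*j + 2
(3) = r^2 + r*(-4*sqrt(2) - 1) + 4*sqrt(2)
(4) = gcd((a - 4)*(a + 5)*(a + 3*sqrt(2)), (a - 4)*(a + 3/2)*(a - 4*sqrt(2))) = a - 4
(5) = gcd((2*g + v)*(6*g + v)*(v - 4), (2*g + v)*(6*g + v)*(v - 4)) = 12*g^2*v - 48*g^2 + 8*g*v^2 - 32*g*v + v^3 - 4*v^2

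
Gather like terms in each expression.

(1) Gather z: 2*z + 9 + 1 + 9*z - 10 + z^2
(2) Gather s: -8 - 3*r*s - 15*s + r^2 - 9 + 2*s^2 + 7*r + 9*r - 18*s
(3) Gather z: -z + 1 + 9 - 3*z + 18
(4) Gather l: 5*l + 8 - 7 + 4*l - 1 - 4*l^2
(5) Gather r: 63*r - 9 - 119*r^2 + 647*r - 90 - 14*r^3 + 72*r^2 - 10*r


(1) = z^2 + 11*z
(2) = r^2 + 16*r + 2*s^2 + s*(-3*r - 33) - 17
(3) = 28 - 4*z
(4) = -4*l^2 + 9*l
(5) = -14*r^3 - 47*r^2 + 700*r - 99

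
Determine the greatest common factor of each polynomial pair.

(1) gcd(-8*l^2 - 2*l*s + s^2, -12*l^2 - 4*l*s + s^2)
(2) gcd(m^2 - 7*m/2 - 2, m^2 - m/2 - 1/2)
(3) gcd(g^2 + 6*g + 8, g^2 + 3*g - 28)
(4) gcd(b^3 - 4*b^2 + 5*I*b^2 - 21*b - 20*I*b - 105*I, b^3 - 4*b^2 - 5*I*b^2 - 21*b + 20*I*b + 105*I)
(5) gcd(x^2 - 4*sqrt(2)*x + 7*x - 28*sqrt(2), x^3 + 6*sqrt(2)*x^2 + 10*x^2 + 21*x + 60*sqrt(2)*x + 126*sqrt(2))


(1) = 2*l + s
(2) = m + 1/2
(3) = gcd((g + 2)*(g + 4), (g - 4)*(g + 7)) = 1
(4) = b^2 - 4*b - 21
(5) = gcd((x + 7)*(x - 4*sqrt(2)), (x + 3)*(x + 7)*(x + 6*sqrt(2))) = x + 7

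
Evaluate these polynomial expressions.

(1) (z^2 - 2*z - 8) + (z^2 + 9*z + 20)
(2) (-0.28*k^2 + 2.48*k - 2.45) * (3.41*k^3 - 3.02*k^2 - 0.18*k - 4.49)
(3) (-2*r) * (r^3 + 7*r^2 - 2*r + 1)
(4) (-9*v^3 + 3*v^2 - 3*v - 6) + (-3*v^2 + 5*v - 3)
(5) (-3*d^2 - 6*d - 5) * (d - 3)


(1) = 2*z^2 + 7*z + 12
(2) = -0.9548*k^5 + 9.3024*k^4 - 15.7937*k^3 + 8.2098*k^2 - 10.6942*k + 11.0005
(3) = -2*r^4 - 14*r^3 + 4*r^2 - 2*r
(4) = -9*v^3 + 2*v - 9
(5) = -3*d^3 + 3*d^2 + 13*d + 15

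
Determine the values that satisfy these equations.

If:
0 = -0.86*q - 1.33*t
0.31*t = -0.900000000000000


Then:
q = 4.49
t = -2.90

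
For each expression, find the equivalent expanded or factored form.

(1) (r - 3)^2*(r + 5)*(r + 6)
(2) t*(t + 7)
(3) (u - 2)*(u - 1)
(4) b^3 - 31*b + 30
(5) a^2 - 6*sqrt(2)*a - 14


(1) = r^4 + 5*r^3 - 27*r^2 - 81*r + 270
(2) = t^2 + 7*t
(3) = u^2 - 3*u + 2
(4) = (b - 5)*(b - 1)*(b + 6)
(5) = (a - 7*sqrt(2))*(a + sqrt(2))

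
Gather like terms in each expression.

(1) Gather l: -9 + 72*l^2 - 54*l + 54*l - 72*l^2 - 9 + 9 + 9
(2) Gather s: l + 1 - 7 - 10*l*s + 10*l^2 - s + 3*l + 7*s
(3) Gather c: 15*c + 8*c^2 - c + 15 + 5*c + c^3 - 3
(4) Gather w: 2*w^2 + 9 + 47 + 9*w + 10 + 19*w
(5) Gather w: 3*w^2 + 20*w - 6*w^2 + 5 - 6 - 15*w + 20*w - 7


(1) = 0
(2) = 10*l^2 + 4*l + s*(6 - 10*l) - 6
(3) = c^3 + 8*c^2 + 19*c + 12
(4) = 2*w^2 + 28*w + 66
(5) = -3*w^2 + 25*w - 8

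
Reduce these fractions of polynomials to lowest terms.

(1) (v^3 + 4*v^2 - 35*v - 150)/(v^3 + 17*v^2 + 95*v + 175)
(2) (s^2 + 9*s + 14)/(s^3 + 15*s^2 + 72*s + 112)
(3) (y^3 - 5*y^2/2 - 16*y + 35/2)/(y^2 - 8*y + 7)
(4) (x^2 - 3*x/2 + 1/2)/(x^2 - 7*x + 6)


(1) = (v - 6)/(v + 7)
(2) = (s + 2)/(s^2 + 8*s + 16)
(3) = (2*y^2 - 3*y - 35)/(2*y - 14)
(4) = (2*x - 1)/(2*x - 12)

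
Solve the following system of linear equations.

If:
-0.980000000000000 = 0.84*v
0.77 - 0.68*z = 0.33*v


Then:
v = -1.17
z = 1.70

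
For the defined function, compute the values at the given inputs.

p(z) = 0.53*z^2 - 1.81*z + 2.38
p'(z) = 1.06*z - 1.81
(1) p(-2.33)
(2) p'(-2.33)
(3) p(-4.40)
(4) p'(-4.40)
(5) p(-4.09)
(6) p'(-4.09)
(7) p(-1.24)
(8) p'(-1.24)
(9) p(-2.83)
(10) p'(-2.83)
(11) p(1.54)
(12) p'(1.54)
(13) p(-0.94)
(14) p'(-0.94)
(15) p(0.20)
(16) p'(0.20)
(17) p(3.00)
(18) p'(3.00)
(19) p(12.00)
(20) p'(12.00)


(1) = 9.47
(2) = -4.28
(3) = 20.60
(4) = -6.47
(5) = 18.65
(6) = -6.15
(7) = 5.44
(8) = -3.12
(9) = 11.75
(10) = -4.81
(11) = 0.85
(12) = -0.18
(13) = 4.55
(14) = -2.81
(15) = 2.04
(16) = -1.60
(17) = 1.72
(18) = 1.37
(19) = 56.98
(20) = 10.91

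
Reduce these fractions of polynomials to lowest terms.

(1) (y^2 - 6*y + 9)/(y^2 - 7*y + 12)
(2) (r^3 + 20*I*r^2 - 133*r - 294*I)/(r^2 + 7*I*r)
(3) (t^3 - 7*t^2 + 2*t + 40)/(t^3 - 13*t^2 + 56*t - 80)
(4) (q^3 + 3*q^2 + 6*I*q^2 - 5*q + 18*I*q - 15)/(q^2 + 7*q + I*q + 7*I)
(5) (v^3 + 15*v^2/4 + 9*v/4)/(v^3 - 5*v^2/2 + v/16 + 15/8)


(1) = (y - 3)/(y - 4)
(2) = (r^2 + 13*I*r - 42)/r
(3) = (t + 2)/(t - 4)
(4) = (q^2 + q*(3 + 5*I) + 15*I)/(q + 7)
(5) = (4*v^2 + 12*v)/(4*v^2 - 13*v + 10)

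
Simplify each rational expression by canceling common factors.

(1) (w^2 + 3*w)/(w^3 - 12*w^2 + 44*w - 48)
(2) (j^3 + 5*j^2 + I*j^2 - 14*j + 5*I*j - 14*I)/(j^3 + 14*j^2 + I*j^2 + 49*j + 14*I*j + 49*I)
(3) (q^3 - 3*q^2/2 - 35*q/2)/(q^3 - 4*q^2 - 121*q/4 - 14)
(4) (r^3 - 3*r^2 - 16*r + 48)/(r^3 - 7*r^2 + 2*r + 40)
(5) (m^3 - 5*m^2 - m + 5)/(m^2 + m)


(1) = (w^2 + 3*w)/(w^3 - 12*w^2 + 44*w - 48)
(2) = (j - 2)/(j + 7)
(3) = (2*q^2 - 10*q)/(2*q^2 - 15*q - 8)
(4) = (r^2 + r - 12)/(r^2 - 3*r - 10)
(5) = (m^2 - 6*m + 5)/m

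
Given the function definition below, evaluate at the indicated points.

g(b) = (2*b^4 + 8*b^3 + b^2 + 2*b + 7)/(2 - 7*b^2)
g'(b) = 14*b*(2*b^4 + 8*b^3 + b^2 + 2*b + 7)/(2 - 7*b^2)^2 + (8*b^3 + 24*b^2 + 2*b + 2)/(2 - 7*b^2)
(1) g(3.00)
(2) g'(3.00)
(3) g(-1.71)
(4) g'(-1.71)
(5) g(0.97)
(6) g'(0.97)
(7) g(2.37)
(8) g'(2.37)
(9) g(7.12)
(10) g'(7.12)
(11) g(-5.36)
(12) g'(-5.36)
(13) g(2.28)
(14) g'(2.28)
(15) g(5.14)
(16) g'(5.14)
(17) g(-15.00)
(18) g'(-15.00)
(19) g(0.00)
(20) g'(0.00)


(1) = -6.56
(2) = -2.70
(3) = 0.89
(4) = -0.41
(5) = -4.13
(6) = 4.86
(7) = -5.01
(8) = -2.19
(9) = -22.95
(10) = -5.19
(11) = -2.23
(12) = 1.93
(13) = -4.82
(14) = -2.11
(15) = -13.81
(16) = -4.04
(17) = -47.33
(18) = 7.43
(19) = 3.50
(20) = 1.00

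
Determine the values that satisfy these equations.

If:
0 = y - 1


Then:
y = 1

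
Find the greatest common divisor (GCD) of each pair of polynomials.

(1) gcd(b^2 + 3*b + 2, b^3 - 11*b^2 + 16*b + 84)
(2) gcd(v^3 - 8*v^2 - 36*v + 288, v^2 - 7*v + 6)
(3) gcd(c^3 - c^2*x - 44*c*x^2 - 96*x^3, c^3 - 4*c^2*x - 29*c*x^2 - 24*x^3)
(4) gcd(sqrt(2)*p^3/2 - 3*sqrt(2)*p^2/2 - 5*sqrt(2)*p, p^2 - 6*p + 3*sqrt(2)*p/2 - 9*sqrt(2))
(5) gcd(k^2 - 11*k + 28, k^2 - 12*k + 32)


(1) = gcd((b + 1)*(b + 2), (b - 7)*(b - 6)*(b + 2)) = b + 2
(2) = v - 6
(3) = -c^2 + 5*c*x + 24*x^2
(4) = 1
(5) = k - 4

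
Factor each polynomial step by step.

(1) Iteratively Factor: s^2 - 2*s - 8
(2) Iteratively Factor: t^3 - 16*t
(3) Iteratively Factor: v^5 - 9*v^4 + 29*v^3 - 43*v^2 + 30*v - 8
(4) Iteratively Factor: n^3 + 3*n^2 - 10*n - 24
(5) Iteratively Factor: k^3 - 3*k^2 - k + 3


(1) = (s + 2)*(s - 4)
(2) = (t)*(t^2 - 16) = t*(t + 4)*(t - 4)
(3) = (v - 4)*(v^4 - 5*v^3 + 9*v^2 - 7*v + 2) = (v - 4)*(v - 2)*(v^3 - 3*v^2 + 3*v - 1) = (v - 4)*(v - 2)*(v - 1)*(v^2 - 2*v + 1) = (v - 4)*(v - 2)*(v - 1)^2*(v - 1)
(4) = (n + 2)*(n^2 + n - 12) = (n - 3)*(n + 2)*(n + 4)
(5) = (k - 3)*(k^2 - 1) = (k - 3)*(k - 1)*(k + 1)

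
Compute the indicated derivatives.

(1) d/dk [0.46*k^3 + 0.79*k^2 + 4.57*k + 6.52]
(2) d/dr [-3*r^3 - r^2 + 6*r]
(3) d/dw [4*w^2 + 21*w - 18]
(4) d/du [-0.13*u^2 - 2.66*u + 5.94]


(1) = 1.38*k^2 + 1.58*k + 4.57
(2) = -9*r^2 - 2*r + 6
(3) = 8*w + 21
(4) = -0.26*u - 2.66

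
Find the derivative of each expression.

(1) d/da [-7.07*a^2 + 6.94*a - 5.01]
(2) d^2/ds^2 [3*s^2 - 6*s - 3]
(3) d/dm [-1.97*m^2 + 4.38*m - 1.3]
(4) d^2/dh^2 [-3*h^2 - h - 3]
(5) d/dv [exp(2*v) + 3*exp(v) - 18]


(1) = 6.94 - 14.14*a
(2) = 6
(3) = 4.38 - 3.94*m
(4) = -6
(5) = (2*exp(v) + 3)*exp(v)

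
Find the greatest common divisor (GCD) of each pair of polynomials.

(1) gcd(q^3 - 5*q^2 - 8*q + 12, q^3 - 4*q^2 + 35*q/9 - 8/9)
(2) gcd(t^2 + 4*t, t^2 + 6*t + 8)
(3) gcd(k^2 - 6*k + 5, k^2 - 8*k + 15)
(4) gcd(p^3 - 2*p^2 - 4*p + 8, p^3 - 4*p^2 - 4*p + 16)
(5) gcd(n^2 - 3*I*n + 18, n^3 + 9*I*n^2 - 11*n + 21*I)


(1) = gcd((q - 6)*(q - 1)*(q + 2), (q - 8/3)*(q - 1)*(q - 1/3)) = q - 1
(2) = gcd(t*(t + 4), (t + 2)*(t + 4)) = t + 4
(3) = k - 5
(4) = p^2 - 4
(5) = n + 3*I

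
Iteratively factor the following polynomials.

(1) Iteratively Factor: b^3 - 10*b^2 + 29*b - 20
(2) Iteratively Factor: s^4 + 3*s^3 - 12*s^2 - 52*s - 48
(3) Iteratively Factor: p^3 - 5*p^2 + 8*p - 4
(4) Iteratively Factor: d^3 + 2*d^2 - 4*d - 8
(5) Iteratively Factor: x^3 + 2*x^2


(1) = (b - 4)*(b^2 - 6*b + 5) = (b - 4)*(b - 1)*(b - 5)
(2) = (s + 2)*(s^3 + s^2 - 14*s - 24) = (s - 4)*(s + 2)*(s^2 + 5*s + 6) = (s - 4)*(s + 2)^2*(s + 3)
(3) = (p - 1)*(p^2 - 4*p + 4) = (p - 2)*(p - 1)*(p - 2)
(4) = (d + 2)*(d^2 - 4) = (d + 2)^2*(d - 2)
(5) = (x + 2)*(x^2) = x*(x + 2)*(x)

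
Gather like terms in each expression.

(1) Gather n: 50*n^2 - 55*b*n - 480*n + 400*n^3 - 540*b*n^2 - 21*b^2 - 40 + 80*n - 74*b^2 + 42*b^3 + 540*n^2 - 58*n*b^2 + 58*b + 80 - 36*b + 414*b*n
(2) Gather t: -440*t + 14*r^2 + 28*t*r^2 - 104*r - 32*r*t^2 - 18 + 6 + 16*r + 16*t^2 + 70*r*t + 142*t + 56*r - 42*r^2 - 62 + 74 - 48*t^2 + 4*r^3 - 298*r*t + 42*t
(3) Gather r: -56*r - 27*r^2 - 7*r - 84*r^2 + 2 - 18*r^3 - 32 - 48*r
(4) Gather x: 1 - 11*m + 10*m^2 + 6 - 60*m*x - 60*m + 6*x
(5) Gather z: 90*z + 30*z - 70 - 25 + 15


(1) = 42*b^3 - 95*b^2 + 22*b + 400*n^3 + n^2*(590 - 540*b) + n*(-58*b^2 + 359*b - 400) + 40
(2) = 4*r^3 - 28*r^2 - 32*r + t^2*(-32*r - 32) + t*(28*r^2 - 228*r - 256)
(3) = -18*r^3 - 111*r^2 - 111*r - 30
(4) = 10*m^2 - 71*m + x*(6 - 60*m) + 7
(5) = 120*z - 80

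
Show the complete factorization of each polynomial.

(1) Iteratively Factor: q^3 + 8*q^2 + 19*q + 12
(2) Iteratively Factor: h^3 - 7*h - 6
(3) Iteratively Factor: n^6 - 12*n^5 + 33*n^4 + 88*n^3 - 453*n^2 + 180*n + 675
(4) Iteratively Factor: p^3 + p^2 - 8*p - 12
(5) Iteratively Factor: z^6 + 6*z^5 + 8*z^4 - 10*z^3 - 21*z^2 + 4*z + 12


(1) = (q + 1)*(q^2 + 7*q + 12) = (q + 1)*(q + 3)*(q + 4)
(2) = (h + 2)*(h^2 - 2*h - 3) = (h - 3)*(h + 2)*(h + 1)
(3) = (n - 5)*(n^5 - 7*n^4 - 2*n^3 + 78*n^2 - 63*n - 135) = (n - 5)*(n - 3)*(n^4 - 4*n^3 - 14*n^2 + 36*n + 45) = (n - 5)*(n - 3)*(n + 3)*(n^3 - 7*n^2 + 7*n + 15) = (n - 5)*(n - 3)^2*(n + 3)*(n^2 - 4*n - 5) = (n - 5)*(n - 3)^2*(n + 1)*(n + 3)*(n - 5)
(4) = (p + 2)*(p^2 - p - 6) = (p - 3)*(p + 2)*(p + 2)
(5) = (z - 1)*(z^5 + 7*z^4 + 15*z^3 + 5*z^2 - 16*z - 12) = (z - 1)*(z + 2)*(z^4 + 5*z^3 + 5*z^2 - 5*z - 6) = (z - 1)^2*(z + 2)*(z^3 + 6*z^2 + 11*z + 6) = (z - 1)^2*(z + 2)*(z + 3)*(z^2 + 3*z + 2) = (z - 1)^2*(z + 1)*(z + 2)*(z + 3)*(z + 2)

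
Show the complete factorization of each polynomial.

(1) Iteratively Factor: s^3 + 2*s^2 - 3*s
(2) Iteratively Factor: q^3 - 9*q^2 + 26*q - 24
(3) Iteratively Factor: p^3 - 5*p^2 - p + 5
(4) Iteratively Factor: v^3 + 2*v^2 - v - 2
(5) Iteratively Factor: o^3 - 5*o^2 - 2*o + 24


(1) = (s)*(s^2 + 2*s - 3) = s*(s + 3)*(s - 1)
(2) = (q - 3)*(q^2 - 6*q + 8) = (q - 4)*(q - 3)*(q - 2)
(3) = (p - 1)*(p^2 - 4*p - 5) = (p - 5)*(p - 1)*(p + 1)
(4) = (v - 1)*(v^2 + 3*v + 2) = (v - 1)*(v + 1)*(v + 2)
(5) = (o - 3)*(o^2 - 2*o - 8) = (o - 3)*(o + 2)*(o - 4)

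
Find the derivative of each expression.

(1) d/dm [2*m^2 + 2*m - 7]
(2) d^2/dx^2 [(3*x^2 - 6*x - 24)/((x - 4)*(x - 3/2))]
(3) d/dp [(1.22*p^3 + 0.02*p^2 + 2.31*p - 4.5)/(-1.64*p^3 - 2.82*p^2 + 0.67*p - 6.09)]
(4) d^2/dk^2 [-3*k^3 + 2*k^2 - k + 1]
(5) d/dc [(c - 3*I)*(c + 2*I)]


(1) = 4*m + 2
(2) = 168/(8*x^3 - 36*x^2 + 54*x - 27)
(3) = (-3.4076*p^4 + 9.2116*p^3 - 37.9018*p^2 - 25.6236*p - 11.0529)/(2.6896*p^6 + 9.2496*p^5 + 5.7548*p^4 + 16.1964*p^3 + 34.7965*p^2 - 8.1606*p + 37.0881)
(4) = 4 - 18*k
(5) = 2*c - I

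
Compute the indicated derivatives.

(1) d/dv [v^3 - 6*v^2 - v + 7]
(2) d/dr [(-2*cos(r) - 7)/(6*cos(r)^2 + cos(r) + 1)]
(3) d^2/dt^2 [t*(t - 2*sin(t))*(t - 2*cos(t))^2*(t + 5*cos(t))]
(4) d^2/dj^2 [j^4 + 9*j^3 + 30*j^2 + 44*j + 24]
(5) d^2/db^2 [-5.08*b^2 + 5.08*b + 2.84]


(1) = 3*v^2 - 12*v - 1
(2) = (12*sin(r)^2 - 84*cos(r) - 17)*sin(r)/(6*cos(r)^2 + cos(r) + 1)^2
(3) = 2*t^4*sin(t) - t^4*cos(t) - 8*t^3*sin(t) + 4*t^3*sin(2*t) - 16*t^3*cos(t) + 32*t^3*cos(2*t) + 20*t^3 - 32*t^2*sin(t) + 96*t^2*sin(2*t) - 72*t^2*sin(3*t) - 3*t^2*cos(t) - 12*t^2*cos(2*t) - 45*t^2*cos(3*t) - 60*t*sin(t) + 34*t*sin(2*t) - 60*t*sin(3*t) + 80*t*sin(4*t) + 32*t*cos(t) - 48*t*cos(2*t) + 96*t*cos(3*t) - 48*t + 16*sin(t) + 16*sin(3*t) + 30*cos(t) - 80*cos(2*t)^2 - 40*cos(2*t) + 10*cos(3*t) + 40
(4) = 12*j^2 + 54*j + 60
(5) = -10.1600000000000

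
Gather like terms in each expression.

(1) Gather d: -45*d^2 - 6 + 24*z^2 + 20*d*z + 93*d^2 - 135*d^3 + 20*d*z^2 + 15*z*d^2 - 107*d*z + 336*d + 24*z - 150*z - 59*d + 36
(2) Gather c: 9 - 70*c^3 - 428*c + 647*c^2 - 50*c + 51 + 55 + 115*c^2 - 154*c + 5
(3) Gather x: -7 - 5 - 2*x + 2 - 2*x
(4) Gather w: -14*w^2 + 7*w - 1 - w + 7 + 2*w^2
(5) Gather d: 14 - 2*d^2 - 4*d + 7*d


(1) = -135*d^3 + d^2*(15*z + 48) + d*(20*z^2 - 87*z + 277) + 24*z^2 - 126*z + 30
(2) = -70*c^3 + 762*c^2 - 632*c + 120
(3) = -4*x - 10
(4) = -12*w^2 + 6*w + 6
(5) = -2*d^2 + 3*d + 14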